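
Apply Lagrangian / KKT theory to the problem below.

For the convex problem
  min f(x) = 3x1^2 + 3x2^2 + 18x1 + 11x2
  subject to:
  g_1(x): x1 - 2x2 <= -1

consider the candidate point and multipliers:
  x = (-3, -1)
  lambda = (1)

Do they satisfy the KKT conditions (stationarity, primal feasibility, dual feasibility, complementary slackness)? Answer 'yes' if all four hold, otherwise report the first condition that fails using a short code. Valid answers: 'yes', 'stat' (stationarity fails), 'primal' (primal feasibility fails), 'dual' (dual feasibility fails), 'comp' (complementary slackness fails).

Gradient of f: grad f(x) = Q x + c = (0, 5)
Constraint values g_i(x) = a_i^T x - b_i:
  g_1((-3, -1)) = 0
Stationarity residual: grad f(x) + sum_i lambda_i a_i = (1, 3)
  -> stationarity FAILS
Primal feasibility (all g_i <= 0): OK
Dual feasibility (all lambda_i >= 0): OK
Complementary slackness (lambda_i * g_i(x) = 0 for all i): OK

Verdict: the first failing condition is stationarity -> stat.

stat


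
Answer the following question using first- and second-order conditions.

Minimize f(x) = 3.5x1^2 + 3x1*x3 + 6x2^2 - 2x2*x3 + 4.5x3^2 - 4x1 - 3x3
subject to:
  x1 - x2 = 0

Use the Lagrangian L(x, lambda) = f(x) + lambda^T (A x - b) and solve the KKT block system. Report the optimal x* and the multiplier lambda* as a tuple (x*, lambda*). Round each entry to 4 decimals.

Form the Lagrangian:
  L(x, lambda) = (1/2) x^T Q x + c^T x + lambda^T (A x - b)
Stationarity (grad_x L = 0): Q x + c + A^T lambda = 0.
Primal feasibility: A x = b.

This gives the KKT block system:
  [ Q   A^T ] [ x     ]   [-c ]
  [ A    0  ] [ lambda ] = [ b ]

Solving the linear system:
  x*      = (0.1941, 0.1941, 0.3118)
  lambda* = (1.7059)
  f(x*)   = -0.8559

x* = (0.1941, 0.1941, 0.3118), lambda* = (1.7059)


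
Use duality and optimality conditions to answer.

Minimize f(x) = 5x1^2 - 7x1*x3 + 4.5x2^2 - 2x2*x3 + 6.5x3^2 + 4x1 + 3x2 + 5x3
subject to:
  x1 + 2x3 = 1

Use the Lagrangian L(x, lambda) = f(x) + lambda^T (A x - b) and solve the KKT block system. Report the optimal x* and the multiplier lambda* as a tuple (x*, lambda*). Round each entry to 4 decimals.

Form the Lagrangian:
  L(x, lambda) = (1/2) x^T Q x + c^T x + lambda^T (A x - b)
Stationarity (grad_x L = 0): Q x + c + A^T lambda = 0.
Primal feasibility: A x = b.

This gives the KKT block system:
  [ Q   A^T ] [ x     ]   [-c ]
  [ A    0  ] [ lambda ] = [ b ]

Solving the linear system:
  x*      = (0.2717, -0.2524, 0.3641)
  lambda* = (-4.1683)
  f(x*)   = 3.1593

x* = (0.2717, -0.2524, 0.3641), lambda* = (-4.1683)


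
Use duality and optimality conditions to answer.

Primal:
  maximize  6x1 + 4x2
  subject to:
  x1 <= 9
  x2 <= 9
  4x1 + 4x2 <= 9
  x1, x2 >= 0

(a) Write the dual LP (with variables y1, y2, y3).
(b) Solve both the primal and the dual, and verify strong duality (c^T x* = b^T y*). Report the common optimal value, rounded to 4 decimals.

The standard primal-dual pair for 'max c^T x s.t. A x <= b, x >= 0' is:
  Dual:  min b^T y  s.t.  A^T y >= c,  y >= 0.

So the dual LP is:
  minimize  9y1 + 9y2 + 9y3
  subject to:
    y1 + 4y3 >= 6
    y2 + 4y3 >= 4
    y1, y2, y3 >= 0

Solving the primal: x* = (2.25, 0).
  primal value c^T x* = 13.5.
Solving the dual: y* = (0, 0, 1.5).
  dual value b^T y* = 13.5.
Strong duality: c^T x* = b^T y*. Confirmed.

13.5


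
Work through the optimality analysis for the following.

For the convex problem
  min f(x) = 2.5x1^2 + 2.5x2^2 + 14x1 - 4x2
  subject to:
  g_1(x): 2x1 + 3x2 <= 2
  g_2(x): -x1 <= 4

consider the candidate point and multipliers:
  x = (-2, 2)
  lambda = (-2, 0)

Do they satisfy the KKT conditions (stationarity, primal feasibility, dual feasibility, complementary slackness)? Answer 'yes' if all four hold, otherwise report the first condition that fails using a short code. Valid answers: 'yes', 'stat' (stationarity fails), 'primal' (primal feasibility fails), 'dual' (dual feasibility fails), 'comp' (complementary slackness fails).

Gradient of f: grad f(x) = Q x + c = (4, 6)
Constraint values g_i(x) = a_i^T x - b_i:
  g_1((-2, 2)) = 0
  g_2((-2, 2)) = -2
Stationarity residual: grad f(x) + sum_i lambda_i a_i = (0, 0)
  -> stationarity OK
Primal feasibility (all g_i <= 0): OK
Dual feasibility (all lambda_i >= 0): FAILS
Complementary slackness (lambda_i * g_i(x) = 0 for all i): OK

Verdict: the first failing condition is dual_feasibility -> dual.

dual


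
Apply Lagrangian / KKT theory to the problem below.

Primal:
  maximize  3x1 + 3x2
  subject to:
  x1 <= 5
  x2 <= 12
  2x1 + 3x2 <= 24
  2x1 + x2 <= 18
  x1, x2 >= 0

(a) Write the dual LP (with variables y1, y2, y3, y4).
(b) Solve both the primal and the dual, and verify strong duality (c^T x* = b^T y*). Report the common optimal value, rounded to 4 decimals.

The standard primal-dual pair for 'max c^T x s.t. A x <= b, x >= 0' is:
  Dual:  min b^T y  s.t.  A^T y >= c,  y >= 0.

So the dual LP is:
  minimize  5y1 + 12y2 + 24y3 + 18y4
  subject to:
    y1 + 2y3 + 2y4 >= 3
    y2 + 3y3 + y4 >= 3
    y1, y2, y3, y4 >= 0

Solving the primal: x* = (5, 4.6667).
  primal value c^T x* = 29.
Solving the dual: y* = (1, 0, 1, 0).
  dual value b^T y* = 29.
Strong duality: c^T x* = b^T y*. Confirmed.

29


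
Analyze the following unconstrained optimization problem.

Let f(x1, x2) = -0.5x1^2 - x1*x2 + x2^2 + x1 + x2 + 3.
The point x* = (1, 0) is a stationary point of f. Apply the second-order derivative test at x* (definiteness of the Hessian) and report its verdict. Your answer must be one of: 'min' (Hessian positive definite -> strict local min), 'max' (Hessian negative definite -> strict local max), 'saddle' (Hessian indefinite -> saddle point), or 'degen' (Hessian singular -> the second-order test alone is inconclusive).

Compute the Hessian H = grad^2 f:
  H = [[-1, -1], [-1, 2]]
Verify stationarity: grad f(x*) = H x* + g = (0, 0).
Eigenvalues of H: -1.3028, 2.3028.
Eigenvalues have mixed signs, so H is indefinite -> x* is a saddle point.

saddle


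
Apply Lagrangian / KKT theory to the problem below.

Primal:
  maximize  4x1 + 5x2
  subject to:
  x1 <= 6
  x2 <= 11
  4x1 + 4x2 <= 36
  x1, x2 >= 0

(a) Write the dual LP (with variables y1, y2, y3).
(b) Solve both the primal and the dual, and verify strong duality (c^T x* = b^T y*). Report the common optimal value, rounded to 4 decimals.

The standard primal-dual pair for 'max c^T x s.t. A x <= b, x >= 0' is:
  Dual:  min b^T y  s.t.  A^T y >= c,  y >= 0.

So the dual LP is:
  minimize  6y1 + 11y2 + 36y3
  subject to:
    y1 + 4y3 >= 4
    y2 + 4y3 >= 5
    y1, y2, y3 >= 0

Solving the primal: x* = (0, 9).
  primal value c^T x* = 45.
Solving the dual: y* = (0, 0, 1.25).
  dual value b^T y* = 45.
Strong duality: c^T x* = b^T y*. Confirmed.

45


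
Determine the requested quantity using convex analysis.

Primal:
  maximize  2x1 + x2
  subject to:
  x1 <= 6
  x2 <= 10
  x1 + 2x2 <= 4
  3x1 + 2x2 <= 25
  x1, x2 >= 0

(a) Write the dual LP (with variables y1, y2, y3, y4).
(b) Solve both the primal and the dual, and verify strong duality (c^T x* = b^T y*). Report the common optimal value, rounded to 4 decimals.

The standard primal-dual pair for 'max c^T x s.t. A x <= b, x >= 0' is:
  Dual:  min b^T y  s.t.  A^T y >= c,  y >= 0.

So the dual LP is:
  minimize  6y1 + 10y2 + 4y3 + 25y4
  subject to:
    y1 + y3 + 3y4 >= 2
    y2 + 2y3 + 2y4 >= 1
    y1, y2, y3, y4 >= 0

Solving the primal: x* = (4, 0).
  primal value c^T x* = 8.
Solving the dual: y* = (0, 0, 2, 0).
  dual value b^T y* = 8.
Strong duality: c^T x* = b^T y*. Confirmed.

8


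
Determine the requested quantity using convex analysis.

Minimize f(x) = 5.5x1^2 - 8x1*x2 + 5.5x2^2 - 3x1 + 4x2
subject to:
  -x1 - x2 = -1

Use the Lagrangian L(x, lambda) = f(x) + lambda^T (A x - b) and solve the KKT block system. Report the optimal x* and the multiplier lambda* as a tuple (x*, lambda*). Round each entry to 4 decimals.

Form the Lagrangian:
  L(x, lambda) = (1/2) x^T Q x + c^T x + lambda^T (A x - b)
Stationarity (grad_x L = 0): Q x + c + A^T lambda = 0.
Primal feasibility: A x = b.

This gives the KKT block system:
  [ Q   A^T ] [ x     ]   [-c ]
  [ A    0  ] [ lambda ] = [ b ]

Solving the linear system:
  x*      = (0.6842, 0.3158)
  lambda* = (2)
  f(x*)   = 0.6053

x* = (0.6842, 0.3158), lambda* = (2)


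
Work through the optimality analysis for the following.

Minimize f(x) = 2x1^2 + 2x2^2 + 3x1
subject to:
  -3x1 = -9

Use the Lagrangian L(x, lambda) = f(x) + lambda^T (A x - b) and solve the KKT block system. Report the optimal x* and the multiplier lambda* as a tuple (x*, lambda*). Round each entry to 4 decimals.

Form the Lagrangian:
  L(x, lambda) = (1/2) x^T Q x + c^T x + lambda^T (A x - b)
Stationarity (grad_x L = 0): Q x + c + A^T lambda = 0.
Primal feasibility: A x = b.

This gives the KKT block system:
  [ Q   A^T ] [ x     ]   [-c ]
  [ A    0  ] [ lambda ] = [ b ]

Solving the linear system:
  x*      = (3, 0)
  lambda* = (5)
  f(x*)   = 27

x* = (3, 0), lambda* = (5)


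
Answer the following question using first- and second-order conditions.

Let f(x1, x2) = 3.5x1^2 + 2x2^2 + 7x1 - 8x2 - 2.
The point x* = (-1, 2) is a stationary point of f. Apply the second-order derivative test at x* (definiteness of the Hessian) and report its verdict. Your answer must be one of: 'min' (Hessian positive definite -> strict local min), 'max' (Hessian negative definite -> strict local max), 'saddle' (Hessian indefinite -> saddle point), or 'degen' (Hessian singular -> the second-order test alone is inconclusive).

Compute the Hessian H = grad^2 f:
  H = [[7, 0], [0, 4]]
Verify stationarity: grad f(x*) = H x* + g = (0, 0).
Eigenvalues of H: 4, 7.
Both eigenvalues > 0, so H is positive definite -> x* is a strict local min.

min


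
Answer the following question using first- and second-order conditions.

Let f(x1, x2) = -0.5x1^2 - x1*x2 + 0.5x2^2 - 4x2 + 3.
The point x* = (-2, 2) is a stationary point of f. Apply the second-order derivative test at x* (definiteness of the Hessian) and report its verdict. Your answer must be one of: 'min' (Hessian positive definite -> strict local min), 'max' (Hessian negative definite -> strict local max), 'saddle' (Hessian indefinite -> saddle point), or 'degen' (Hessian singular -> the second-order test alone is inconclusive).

Compute the Hessian H = grad^2 f:
  H = [[-1, -1], [-1, 1]]
Verify stationarity: grad f(x*) = H x* + g = (0, 0).
Eigenvalues of H: -1.4142, 1.4142.
Eigenvalues have mixed signs, so H is indefinite -> x* is a saddle point.

saddle


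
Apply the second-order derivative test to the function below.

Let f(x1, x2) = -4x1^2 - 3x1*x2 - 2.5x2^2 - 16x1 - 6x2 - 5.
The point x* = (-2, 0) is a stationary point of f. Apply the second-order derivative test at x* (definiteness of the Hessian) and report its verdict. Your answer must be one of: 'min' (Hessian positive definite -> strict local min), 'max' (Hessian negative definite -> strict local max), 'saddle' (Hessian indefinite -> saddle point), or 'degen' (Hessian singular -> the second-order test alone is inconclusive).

Compute the Hessian H = grad^2 f:
  H = [[-8, -3], [-3, -5]]
Verify stationarity: grad f(x*) = H x* + g = (0, 0).
Eigenvalues of H: -9.8541, -3.1459.
Both eigenvalues < 0, so H is negative definite -> x* is a strict local max.

max


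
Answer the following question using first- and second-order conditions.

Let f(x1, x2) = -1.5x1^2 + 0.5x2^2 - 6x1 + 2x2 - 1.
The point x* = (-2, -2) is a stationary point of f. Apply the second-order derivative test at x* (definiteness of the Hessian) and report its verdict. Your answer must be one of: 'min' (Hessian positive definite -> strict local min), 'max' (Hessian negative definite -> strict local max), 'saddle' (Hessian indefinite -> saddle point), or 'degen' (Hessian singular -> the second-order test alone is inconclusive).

Compute the Hessian H = grad^2 f:
  H = [[-3, 0], [0, 1]]
Verify stationarity: grad f(x*) = H x* + g = (0, 0).
Eigenvalues of H: -3, 1.
Eigenvalues have mixed signs, so H is indefinite -> x* is a saddle point.

saddle


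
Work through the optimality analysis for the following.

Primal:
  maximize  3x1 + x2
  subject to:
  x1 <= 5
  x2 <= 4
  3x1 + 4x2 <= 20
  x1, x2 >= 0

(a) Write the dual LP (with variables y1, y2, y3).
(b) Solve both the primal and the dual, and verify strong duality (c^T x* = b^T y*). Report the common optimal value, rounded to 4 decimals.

The standard primal-dual pair for 'max c^T x s.t. A x <= b, x >= 0' is:
  Dual:  min b^T y  s.t.  A^T y >= c,  y >= 0.

So the dual LP is:
  minimize  5y1 + 4y2 + 20y3
  subject to:
    y1 + 3y3 >= 3
    y2 + 4y3 >= 1
    y1, y2, y3 >= 0

Solving the primal: x* = (5, 1.25).
  primal value c^T x* = 16.25.
Solving the dual: y* = (2.25, 0, 0.25).
  dual value b^T y* = 16.25.
Strong duality: c^T x* = b^T y*. Confirmed.

16.25


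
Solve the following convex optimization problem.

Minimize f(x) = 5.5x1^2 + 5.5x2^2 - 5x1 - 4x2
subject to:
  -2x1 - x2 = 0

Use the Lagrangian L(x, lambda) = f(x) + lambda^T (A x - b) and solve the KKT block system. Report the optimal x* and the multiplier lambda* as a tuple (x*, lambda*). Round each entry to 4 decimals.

Form the Lagrangian:
  L(x, lambda) = (1/2) x^T Q x + c^T x + lambda^T (A x - b)
Stationarity (grad_x L = 0): Q x + c + A^T lambda = 0.
Primal feasibility: A x = b.

This gives the KKT block system:
  [ Q   A^T ] [ x     ]   [-c ]
  [ A    0  ] [ lambda ] = [ b ]

Solving the linear system:
  x*      = (-0.0545, 0.1091)
  lambda* = (-2.8)
  f(x*)   = -0.0818

x* = (-0.0545, 0.1091), lambda* = (-2.8)


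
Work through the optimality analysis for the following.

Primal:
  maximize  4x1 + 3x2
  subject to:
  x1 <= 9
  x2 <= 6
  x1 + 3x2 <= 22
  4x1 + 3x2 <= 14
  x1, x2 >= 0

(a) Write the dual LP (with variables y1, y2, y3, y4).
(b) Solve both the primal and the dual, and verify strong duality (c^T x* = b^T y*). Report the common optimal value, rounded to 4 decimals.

The standard primal-dual pair for 'max c^T x s.t. A x <= b, x >= 0' is:
  Dual:  min b^T y  s.t.  A^T y >= c,  y >= 0.

So the dual LP is:
  minimize  9y1 + 6y2 + 22y3 + 14y4
  subject to:
    y1 + y3 + 4y4 >= 4
    y2 + 3y3 + 3y4 >= 3
    y1, y2, y3, y4 >= 0

Solving the primal: x* = (3.5, 0).
  primal value c^T x* = 14.
Solving the dual: y* = (0, 0, 0, 1).
  dual value b^T y* = 14.
Strong duality: c^T x* = b^T y*. Confirmed.

14


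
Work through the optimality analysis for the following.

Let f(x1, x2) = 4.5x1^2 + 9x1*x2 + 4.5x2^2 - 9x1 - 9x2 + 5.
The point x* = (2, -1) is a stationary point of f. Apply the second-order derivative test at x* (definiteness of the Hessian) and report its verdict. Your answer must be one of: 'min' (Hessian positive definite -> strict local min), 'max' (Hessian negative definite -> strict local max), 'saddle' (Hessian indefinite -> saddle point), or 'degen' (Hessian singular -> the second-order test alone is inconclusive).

Compute the Hessian H = grad^2 f:
  H = [[9, 9], [9, 9]]
Verify stationarity: grad f(x*) = H x* + g = (0, 0).
Eigenvalues of H: 0, 18.
H has a zero eigenvalue (singular; positive semidefinite but not definite), so H is neither positive definite, negative definite, nor indefinite. The second-order test alone is inconclusive -> degen.
(Indeed, f is constant along the null direction of H through x*, so x* is not a strict local extremum.)

degen


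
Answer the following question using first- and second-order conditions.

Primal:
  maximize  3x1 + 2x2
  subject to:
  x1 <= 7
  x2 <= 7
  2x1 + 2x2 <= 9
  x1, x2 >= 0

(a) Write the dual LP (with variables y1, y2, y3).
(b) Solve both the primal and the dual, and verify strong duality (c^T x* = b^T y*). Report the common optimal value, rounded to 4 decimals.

The standard primal-dual pair for 'max c^T x s.t. A x <= b, x >= 0' is:
  Dual:  min b^T y  s.t.  A^T y >= c,  y >= 0.

So the dual LP is:
  minimize  7y1 + 7y2 + 9y3
  subject to:
    y1 + 2y3 >= 3
    y2 + 2y3 >= 2
    y1, y2, y3 >= 0

Solving the primal: x* = (4.5, 0).
  primal value c^T x* = 13.5.
Solving the dual: y* = (0, 0, 1.5).
  dual value b^T y* = 13.5.
Strong duality: c^T x* = b^T y*. Confirmed.

13.5


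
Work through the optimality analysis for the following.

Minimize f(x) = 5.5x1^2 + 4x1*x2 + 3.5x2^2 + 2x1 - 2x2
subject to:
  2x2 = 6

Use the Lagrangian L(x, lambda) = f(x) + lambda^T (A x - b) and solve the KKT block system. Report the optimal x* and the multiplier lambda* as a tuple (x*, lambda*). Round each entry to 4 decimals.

Form the Lagrangian:
  L(x, lambda) = (1/2) x^T Q x + c^T x + lambda^T (A x - b)
Stationarity (grad_x L = 0): Q x + c + A^T lambda = 0.
Primal feasibility: A x = b.

This gives the KKT block system:
  [ Q   A^T ] [ x     ]   [-c ]
  [ A    0  ] [ lambda ] = [ b ]

Solving the linear system:
  x*      = (-1.2727, 3)
  lambda* = (-6.9545)
  f(x*)   = 16.5909

x* = (-1.2727, 3), lambda* = (-6.9545)


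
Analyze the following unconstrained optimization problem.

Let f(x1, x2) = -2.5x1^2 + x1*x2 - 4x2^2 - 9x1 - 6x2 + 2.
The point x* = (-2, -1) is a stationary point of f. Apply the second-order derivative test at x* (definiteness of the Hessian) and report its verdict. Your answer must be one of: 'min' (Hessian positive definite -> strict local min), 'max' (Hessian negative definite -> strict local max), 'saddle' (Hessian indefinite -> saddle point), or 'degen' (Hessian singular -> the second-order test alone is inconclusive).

Compute the Hessian H = grad^2 f:
  H = [[-5, 1], [1, -8]]
Verify stationarity: grad f(x*) = H x* + g = (0, 0).
Eigenvalues of H: -8.3028, -4.6972.
Both eigenvalues < 0, so H is negative definite -> x* is a strict local max.

max


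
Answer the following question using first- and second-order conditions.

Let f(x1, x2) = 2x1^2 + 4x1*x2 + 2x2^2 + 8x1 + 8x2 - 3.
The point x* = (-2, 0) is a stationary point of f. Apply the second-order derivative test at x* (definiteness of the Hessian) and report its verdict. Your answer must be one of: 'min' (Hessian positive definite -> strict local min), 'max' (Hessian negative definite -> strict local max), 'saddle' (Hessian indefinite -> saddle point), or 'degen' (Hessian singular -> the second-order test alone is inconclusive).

Compute the Hessian H = grad^2 f:
  H = [[4, 4], [4, 4]]
Verify stationarity: grad f(x*) = H x* + g = (0, 0).
Eigenvalues of H: 0, 8.
H has a zero eigenvalue (singular; positive semidefinite but not definite), so H is neither positive definite, negative definite, nor indefinite. The second-order test alone is inconclusive -> degen.
(Indeed, f is constant along the null direction of H through x*, so x* is not a strict local extremum.)

degen


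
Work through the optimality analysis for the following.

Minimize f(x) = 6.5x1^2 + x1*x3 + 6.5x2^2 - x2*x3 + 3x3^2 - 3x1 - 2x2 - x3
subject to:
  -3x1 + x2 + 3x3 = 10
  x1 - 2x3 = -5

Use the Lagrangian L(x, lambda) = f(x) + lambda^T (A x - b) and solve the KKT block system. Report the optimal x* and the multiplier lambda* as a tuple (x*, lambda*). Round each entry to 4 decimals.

Form the Lagrangian:
  L(x, lambda) = (1/2) x^T Q x + c^T x + lambda^T (A x - b)
Stationarity (grad_x L = 0): Q x + c + A^T lambda = 0.
Primal feasibility: A x = b.

This gives the KKT block system:
  [ Q   A^T ] [ x     ]   [-c ]
  [ A    0  ] [ lambda ] = [ b ]

Solving the linear system:
  x*      = (-1.0925, 0.8613, 1.9538)
  lambda* = (-7.2428, -6.4798)
  f(x*)   = 19.815

x* = (-1.0925, 0.8613, 1.9538), lambda* = (-7.2428, -6.4798)


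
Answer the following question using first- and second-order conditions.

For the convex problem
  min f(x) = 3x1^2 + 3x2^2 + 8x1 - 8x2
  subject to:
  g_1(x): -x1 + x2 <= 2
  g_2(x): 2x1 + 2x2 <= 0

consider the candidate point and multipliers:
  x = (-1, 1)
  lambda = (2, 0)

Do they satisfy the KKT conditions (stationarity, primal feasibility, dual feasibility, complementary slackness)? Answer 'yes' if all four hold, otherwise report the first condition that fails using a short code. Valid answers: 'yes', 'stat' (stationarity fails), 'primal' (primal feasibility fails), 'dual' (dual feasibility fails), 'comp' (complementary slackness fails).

Gradient of f: grad f(x) = Q x + c = (2, -2)
Constraint values g_i(x) = a_i^T x - b_i:
  g_1((-1, 1)) = 0
  g_2((-1, 1)) = 0
Stationarity residual: grad f(x) + sum_i lambda_i a_i = (0, 0)
  -> stationarity OK
Primal feasibility (all g_i <= 0): OK
Dual feasibility (all lambda_i >= 0): OK
Complementary slackness (lambda_i * g_i(x) = 0 for all i): OK

Verdict: yes, KKT holds.

yes


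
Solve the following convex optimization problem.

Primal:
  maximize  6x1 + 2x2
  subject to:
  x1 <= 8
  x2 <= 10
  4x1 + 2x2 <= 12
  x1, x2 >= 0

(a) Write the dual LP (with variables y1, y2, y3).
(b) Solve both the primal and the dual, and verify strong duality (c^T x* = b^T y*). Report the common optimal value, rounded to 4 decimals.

The standard primal-dual pair for 'max c^T x s.t. A x <= b, x >= 0' is:
  Dual:  min b^T y  s.t.  A^T y >= c,  y >= 0.

So the dual LP is:
  minimize  8y1 + 10y2 + 12y3
  subject to:
    y1 + 4y3 >= 6
    y2 + 2y3 >= 2
    y1, y2, y3 >= 0

Solving the primal: x* = (3, 0).
  primal value c^T x* = 18.
Solving the dual: y* = (0, 0, 1.5).
  dual value b^T y* = 18.
Strong duality: c^T x* = b^T y*. Confirmed.

18


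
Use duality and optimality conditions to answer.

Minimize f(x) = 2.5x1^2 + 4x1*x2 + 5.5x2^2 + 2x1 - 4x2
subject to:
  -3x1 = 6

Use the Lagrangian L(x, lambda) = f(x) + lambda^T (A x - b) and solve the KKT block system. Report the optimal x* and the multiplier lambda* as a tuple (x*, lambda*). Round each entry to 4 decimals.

Form the Lagrangian:
  L(x, lambda) = (1/2) x^T Q x + c^T x + lambda^T (A x - b)
Stationarity (grad_x L = 0): Q x + c + A^T lambda = 0.
Primal feasibility: A x = b.

This gives the KKT block system:
  [ Q   A^T ] [ x     ]   [-c ]
  [ A    0  ] [ lambda ] = [ b ]

Solving the linear system:
  x*      = (-2, 1.0909)
  lambda* = (-1.2121)
  f(x*)   = -0.5455

x* = (-2, 1.0909), lambda* = (-1.2121)


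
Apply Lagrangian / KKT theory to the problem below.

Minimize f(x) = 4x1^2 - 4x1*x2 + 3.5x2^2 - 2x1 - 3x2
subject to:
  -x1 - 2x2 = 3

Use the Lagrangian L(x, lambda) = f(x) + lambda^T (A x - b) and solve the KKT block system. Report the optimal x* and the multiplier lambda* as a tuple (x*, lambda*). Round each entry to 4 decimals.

Form the Lagrangian:
  L(x, lambda) = (1/2) x^T Q x + c^T x + lambda^T (A x - b)
Stationarity (grad_x L = 0): Q x + c + A^T lambda = 0.
Primal feasibility: A x = b.

This gives the KKT block system:
  [ Q   A^T ] [ x     ]   [-c ]
  [ A    0  ] [ lambda ] = [ b ]

Solving the linear system:
  x*      = (-0.7818, -1.1091)
  lambda* = (-3.8182)
  f(x*)   = 8.1727

x* = (-0.7818, -1.1091), lambda* = (-3.8182)


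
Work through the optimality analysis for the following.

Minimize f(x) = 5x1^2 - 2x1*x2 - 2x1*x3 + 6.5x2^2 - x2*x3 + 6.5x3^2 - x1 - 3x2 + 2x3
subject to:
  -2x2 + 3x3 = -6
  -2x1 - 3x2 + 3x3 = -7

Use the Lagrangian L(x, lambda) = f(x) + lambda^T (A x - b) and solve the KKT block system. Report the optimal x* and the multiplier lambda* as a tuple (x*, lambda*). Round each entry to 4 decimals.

Form the Lagrangian:
  L(x, lambda) = (1/2) x^T Q x + c^T x + lambda^T (A x - b)
Stationarity (grad_x L = 0): Q x + c + A^T lambda = 0.
Primal feasibility: A x = b.

This gives the KKT block system:
  [ Q   A^T ] [ x     ]   [-c ]
  [ A    0  ] [ lambda ] = [ b ]

Solving the linear system:
  x*      = (0.0131, 0.9737, -1.3508)
  lambda* = (5.5776, -0.0573)
  f(x*)   = 13.7142

x* = (0.0131, 0.9737, -1.3508), lambda* = (5.5776, -0.0573)


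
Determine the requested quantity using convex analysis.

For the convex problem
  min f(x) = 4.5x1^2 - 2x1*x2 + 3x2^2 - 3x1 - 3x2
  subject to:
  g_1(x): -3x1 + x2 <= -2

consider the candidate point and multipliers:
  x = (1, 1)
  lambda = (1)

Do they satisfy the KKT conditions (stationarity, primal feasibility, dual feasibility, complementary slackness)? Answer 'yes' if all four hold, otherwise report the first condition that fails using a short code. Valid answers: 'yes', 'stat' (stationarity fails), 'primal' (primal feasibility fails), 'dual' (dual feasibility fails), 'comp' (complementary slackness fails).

Gradient of f: grad f(x) = Q x + c = (4, 1)
Constraint values g_i(x) = a_i^T x - b_i:
  g_1((1, 1)) = 0
Stationarity residual: grad f(x) + sum_i lambda_i a_i = (1, 2)
  -> stationarity FAILS
Primal feasibility (all g_i <= 0): OK
Dual feasibility (all lambda_i >= 0): OK
Complementary slackness (lambda_i * g_i(x) = 0 for all i): OK

Verdict: the first failing condition is stationarity -> stat.

stat


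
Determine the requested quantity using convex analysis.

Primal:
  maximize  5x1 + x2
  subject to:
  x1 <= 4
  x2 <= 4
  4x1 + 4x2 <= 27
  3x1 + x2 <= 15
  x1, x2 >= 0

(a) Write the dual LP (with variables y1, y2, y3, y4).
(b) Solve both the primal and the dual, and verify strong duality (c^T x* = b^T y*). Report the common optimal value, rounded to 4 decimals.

The standard primal-dual pair for 'max c^T x s.t. A x <= b, x >= 0' is:
  Dual:  min b^T y  s.t.  A^T y >= c,  y >= 0.

So the dual LP is:
  minimize  4y1 + 4y2 + 27y3 + 15y4
  subject to:
    y1 + 4y3 + 3y4 >= 5
    y2 + 4y3 + y4 >= 1
    y1, y2, y3, y4 >= 0

Solving the primal: x* = (4, 2.75).
  primal value c^T x* = 22.75.
Solving the dual: y* = (4, 0, 0.25, 0).
  dual value b^T y* = 22.75.
Strong duality: c^T x* = b^T y*. Confirmed.

22.75


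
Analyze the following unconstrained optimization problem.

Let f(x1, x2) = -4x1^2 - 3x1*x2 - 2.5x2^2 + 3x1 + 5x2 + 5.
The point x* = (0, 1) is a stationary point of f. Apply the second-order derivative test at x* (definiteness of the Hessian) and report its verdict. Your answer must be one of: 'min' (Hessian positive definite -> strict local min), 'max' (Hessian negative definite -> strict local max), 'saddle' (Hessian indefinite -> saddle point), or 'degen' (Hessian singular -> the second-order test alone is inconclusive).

Compute the Hessian H = grad^2 f:
  H = [[-8, -3], [-3, -5]]
Verify stationarity: grad f(x*) = H x* + g = (0, 0).
Eigenvalues of H: -9.8541, -3.1459.
Both eigenvalues < 0, so H is negative definite -> x* is a strict local max.

max


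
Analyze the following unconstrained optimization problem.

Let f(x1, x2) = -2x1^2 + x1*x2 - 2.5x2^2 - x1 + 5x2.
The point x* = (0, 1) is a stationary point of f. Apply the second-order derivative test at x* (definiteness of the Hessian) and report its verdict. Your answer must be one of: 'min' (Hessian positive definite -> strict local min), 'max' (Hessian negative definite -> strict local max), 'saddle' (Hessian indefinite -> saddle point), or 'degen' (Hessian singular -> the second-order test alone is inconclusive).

Compute the Hessian H = grad^2 f:
  H = [[-4, 1], [1, -5]]
Verify stationarity: grad f(x*) = H x* + g = (0, 0).
Eigenvalues of H: -5.618, -3.382.
Both eigenvalues < 0, so H is negative definite -> x* is a strict local max.

max


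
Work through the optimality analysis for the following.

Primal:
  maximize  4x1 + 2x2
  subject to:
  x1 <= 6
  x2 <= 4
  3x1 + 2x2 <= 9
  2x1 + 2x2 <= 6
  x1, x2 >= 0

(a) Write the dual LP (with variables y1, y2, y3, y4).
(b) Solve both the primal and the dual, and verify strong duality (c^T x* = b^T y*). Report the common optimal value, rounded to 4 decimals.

The standard primal-dual pair for 'max c^T x s.t. A x <= b, x >= 0' is:
  Dual:  min b^T y  s.t.  A^T y >= c,  y >= 0.

So the dual LP is:
  minimize  6y1 + 4y2 + 9y3 + 6y4
  subject to:
    y1 + 3y3 + 2y4 >= 4
    y2 + 2y3 + 2y4 >= 2
    y1, y2, y3, y4 >= 0

Solving the primal: x* = (3, 0).
  primal value c^T x* = 12.
Solving the dual: y* = (0, 0, 0, 2).
  dual value b^T y* = 12.
Strong duality: c^T x* = b^T y*. Confirmed.

12


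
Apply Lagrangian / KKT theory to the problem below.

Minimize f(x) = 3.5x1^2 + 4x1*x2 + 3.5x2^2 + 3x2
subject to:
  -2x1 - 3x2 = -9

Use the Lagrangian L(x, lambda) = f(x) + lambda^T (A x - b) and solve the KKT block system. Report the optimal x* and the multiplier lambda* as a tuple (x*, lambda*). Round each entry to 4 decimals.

Form the Lagrangian:
  L(x, lambda) = (1/2) x^T Q x + c^T x + lambda^T (A x - b)
Stationarity (grad_x L = 0): Q x + c + A^T lambda = 0.
Primal feasibility: A x = b.

This gives the KKT block system:
  [ Q   A^T ] [ x     ]   [-c ]
  [ A    0  ] [ lambda ] = [ b ]

Solving the linear system:
  x*      = (0.8372, 2.4419)
  lambda* = (7.814)
  f(x*)   = 38.8256

x* = (0.8372, 2.4419), lambda* = (7.814)


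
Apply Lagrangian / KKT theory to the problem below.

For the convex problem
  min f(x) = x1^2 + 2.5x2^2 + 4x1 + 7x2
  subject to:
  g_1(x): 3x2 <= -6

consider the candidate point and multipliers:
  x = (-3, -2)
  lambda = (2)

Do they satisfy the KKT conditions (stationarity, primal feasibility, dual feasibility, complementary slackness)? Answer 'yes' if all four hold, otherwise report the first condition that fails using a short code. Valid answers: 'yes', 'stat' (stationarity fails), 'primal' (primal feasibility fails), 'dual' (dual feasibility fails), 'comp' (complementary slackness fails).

Gradient of f: grad f(x) = Q x + c = (-2, -3)
Constraint values g_i(x) = a_i^T x - b_i:
  g_1((-3, -2)) = 0
Stationarity residual: grad f(x) + sum_i lambda_i a_i = (-2, 3)
  -> stationarity FAILS
Primal feasibility (all g_i <= 0): OK
Dual feasibility (all lambda_i >= 0): OK
Complementary slackness (lambda_i * g_i(x) = 0 for all i): OK

Verdict: the first failing condition is stationarity -> stat.

stat


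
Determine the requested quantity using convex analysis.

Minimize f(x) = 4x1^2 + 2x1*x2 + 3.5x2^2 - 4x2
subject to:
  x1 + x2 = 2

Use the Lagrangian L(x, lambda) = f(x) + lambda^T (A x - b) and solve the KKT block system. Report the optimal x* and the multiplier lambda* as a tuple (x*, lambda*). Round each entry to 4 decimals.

Form the Lagrangian:
  L(x, lambda) = (1/2) x^T Q x + c^T x + lambda^T (A x - b)
Stationarity (grad_x L = 0): Q x + c + A^T lambda = 0.
Primal feasibility: A x = b.

This gives the KKT block system:
  [ Q   A^T ] [ x     ]   [-c ]
  [ A    0  ] [ lambda ] = [ b ]

Solving the linear system:
  x*      = (0.5455, 1.4545)
  lambda* = (-7.2727)
  f(x*)   = 4.3636

x* = (0.5455, 1.4545), lambda* = (-7.2727)


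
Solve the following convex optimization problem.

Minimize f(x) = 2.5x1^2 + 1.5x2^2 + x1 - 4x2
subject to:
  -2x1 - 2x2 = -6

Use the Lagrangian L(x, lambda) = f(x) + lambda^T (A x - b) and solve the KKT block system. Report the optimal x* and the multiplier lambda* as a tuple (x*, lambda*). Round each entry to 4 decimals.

Form the Lagrangian:
  L(x, lambda) = (1/2) x^T Q x + c^T x + lambda^T (A x - b)
Stationarity (grad_x L = 0): Q x + c + A^T lambda = 0.
Primal feasibility: A x = b.

This gives the KKT block system:
  [ Q   A^T ] [ x     ]   [-c ]
  [ A    0  ] [ lambda ] = [ b ]

Solving the linear system:
  x*      = (0.5, 2.5)
  lambda* = (1.75)
  f(x*)   = 0.5

x* = (0.5, 2.5), lambda* = (1.75)


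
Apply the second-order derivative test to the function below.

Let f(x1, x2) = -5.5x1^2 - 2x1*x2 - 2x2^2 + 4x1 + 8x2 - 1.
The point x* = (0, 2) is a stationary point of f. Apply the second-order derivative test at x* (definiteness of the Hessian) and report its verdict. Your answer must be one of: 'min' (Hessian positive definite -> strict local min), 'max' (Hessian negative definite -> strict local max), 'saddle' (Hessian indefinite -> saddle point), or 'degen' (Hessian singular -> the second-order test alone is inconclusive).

Compute the Hessian H = grad^2 f:
  H = [[-11, -2], [-2, -4]]
Verify stationarity: grad f(x*) = H x* + g = (0, 0).
Eigenvalues of H: -11.5311, -3.4689.
Both eigenvalues < 0, so H is negative definite -> x* is a strict local max.

max


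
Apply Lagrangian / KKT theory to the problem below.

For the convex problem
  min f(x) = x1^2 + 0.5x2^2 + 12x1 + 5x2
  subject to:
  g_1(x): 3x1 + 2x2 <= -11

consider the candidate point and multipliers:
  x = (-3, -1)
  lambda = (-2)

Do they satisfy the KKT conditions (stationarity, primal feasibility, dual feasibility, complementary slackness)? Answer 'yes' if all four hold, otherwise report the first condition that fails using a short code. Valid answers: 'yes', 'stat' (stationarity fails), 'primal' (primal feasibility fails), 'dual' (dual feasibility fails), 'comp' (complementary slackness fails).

Gradient of f: grad f(x) = Q x + c = (6, 4)
Constraint values g_i(x) = a_i^T x - b_i:
  g_1((-3, -1)) = 0
Stationarity residual: grad f(x) + sum_i lambda_i a_i = (0, 0)
  -> stationarity OK
Primal feasibility (all g_i <= 0): OK
Dual feasibility (all lambda_i >= 0): FAILS
Complementary slackness (lambda_i * g_i(x) = 0 for all i): OK

Verdict: the first failing condition is dual_feasibility -> dual.

dual


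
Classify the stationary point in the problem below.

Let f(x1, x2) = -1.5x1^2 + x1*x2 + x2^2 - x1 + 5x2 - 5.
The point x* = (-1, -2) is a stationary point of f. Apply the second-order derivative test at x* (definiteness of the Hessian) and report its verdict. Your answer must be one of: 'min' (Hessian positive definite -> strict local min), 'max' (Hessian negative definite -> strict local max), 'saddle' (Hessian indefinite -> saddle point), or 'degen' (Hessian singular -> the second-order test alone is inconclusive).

Compute the Hessian H = grad^2 f:
  H = [[-3, 1], [1, 2]]
Verify stationarity: grad f(x*) = H x* + g = (0, 0).
Eigenvalues of H: -3.1926, 2.1926.
Eigenvalues have mixed signs, so H is indefinite -> x* is a saddle point.

saddle


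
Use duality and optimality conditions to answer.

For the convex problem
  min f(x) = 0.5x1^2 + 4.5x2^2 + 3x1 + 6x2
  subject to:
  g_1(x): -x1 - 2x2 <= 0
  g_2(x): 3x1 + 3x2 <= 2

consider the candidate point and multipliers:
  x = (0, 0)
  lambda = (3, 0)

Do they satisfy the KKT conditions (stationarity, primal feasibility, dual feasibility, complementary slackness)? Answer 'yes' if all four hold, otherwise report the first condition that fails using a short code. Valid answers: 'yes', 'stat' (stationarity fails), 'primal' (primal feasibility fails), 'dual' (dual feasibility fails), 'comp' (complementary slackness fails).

Gradient of f: grad f(x) = Q x + c = (3, 6)
Constraint values g_i(x) = a_i^T x - b_i:
  g_1((0, 0)) = 0
  g_2((0, 0)) = -2
Stationarity residual: grad f(x) + sum_i lambda_i a_i = (0, 0)
  -> stationarity OK
Primal feasibility (all g_i <= 0): OK
Dual feasibility (all lambda_i >= 0): OK
Complementary slackness (lambda_i * g_i(x) = 0 for all i): OK

Verdict: yes, KKT holds.

yes


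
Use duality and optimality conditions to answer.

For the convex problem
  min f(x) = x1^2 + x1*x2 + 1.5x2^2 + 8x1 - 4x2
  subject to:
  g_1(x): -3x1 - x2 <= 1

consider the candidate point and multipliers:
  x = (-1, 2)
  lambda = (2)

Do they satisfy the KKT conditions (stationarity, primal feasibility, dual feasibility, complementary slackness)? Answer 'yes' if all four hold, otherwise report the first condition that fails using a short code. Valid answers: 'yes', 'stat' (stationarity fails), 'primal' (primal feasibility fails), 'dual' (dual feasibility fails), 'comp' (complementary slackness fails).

Gradient of f: grad f(x) = Q x + c = (8, 1)
Constraint values g_i(x) = a_i^T x - b_i:
  g_1((-1, 2)) = 0
Stationarity residual: grad f(x) + sum_i lambda_i a_i = (2, -1)
  -> stationarity FAILS
Primal feasibility (all g_i <= 0): OK
Dual feasibility (all lambda_i >= 0): OK
Complementary slackness (lambda_i * g_i(x) = 0 for all i): OK

Verdict: the first failing condition is stationarity -> stat.

stat


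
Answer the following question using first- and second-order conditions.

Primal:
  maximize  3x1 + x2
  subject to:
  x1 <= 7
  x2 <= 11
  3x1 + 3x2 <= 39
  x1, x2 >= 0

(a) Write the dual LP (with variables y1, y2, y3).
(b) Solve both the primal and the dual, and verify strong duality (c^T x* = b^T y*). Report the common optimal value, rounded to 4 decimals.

The standard primal-dual pair for 'max c^T x s.t. A x <= b, x >= 0' is:
  Dual:  min b^T y  s.t.  A^T y >= c,  y >= 0.

So the dual LP is:
  minimize  7y1 + 11y2 + 39y3
  subject to:
    y1 + 3y3 >= 3
    y2 + 3y3 >= 1
    y1, y2, y3 >= 0

Solving the primal: x* = (7, 6).
  primal value c^T x* = 27.
Solving the dual: y* = (2, 0, 0.3333).
  dual value b^T y* = 27.
Strong duality: c^T x* = b^T y*. Confirmed.

27


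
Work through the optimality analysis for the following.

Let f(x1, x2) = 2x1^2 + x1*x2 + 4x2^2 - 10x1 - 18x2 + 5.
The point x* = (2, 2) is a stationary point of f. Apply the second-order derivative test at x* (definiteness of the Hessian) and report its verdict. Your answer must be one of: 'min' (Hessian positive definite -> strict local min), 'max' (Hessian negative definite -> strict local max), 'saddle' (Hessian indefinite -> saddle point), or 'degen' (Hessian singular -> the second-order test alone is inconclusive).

Compute the Hessian H = grad^2 f:
  H = [[4, 1], [1, 8]]
Verify stationarity: grad f(x*) = H x* + g = (0, 0).
Eigenvalues of H: 3.7639, 8.2361.
Both eigenvalues > 0, so H is positive definite -> x* is a strict local min.

min


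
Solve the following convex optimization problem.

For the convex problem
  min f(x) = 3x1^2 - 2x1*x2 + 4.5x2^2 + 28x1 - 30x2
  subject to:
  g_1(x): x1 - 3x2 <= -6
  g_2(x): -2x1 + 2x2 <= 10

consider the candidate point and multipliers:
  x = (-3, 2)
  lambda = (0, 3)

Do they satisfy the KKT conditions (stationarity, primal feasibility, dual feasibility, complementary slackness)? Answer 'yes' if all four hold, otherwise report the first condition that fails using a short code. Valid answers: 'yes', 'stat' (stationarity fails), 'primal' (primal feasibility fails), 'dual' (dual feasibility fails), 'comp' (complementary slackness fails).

Gradient of f: grad f(x) = Q x + c = (6, -6)
Constraint values g_i(x) = a_i^T x - b_i:
  g_1((-3, 2)) = -3
  g_2((-3, 2)) = 0
Stationarity residual: grad f(x) + sum_i lambda_i a_i = (0, 0)
  -> stationarity OK
Primal feasibility (all g_i <= 0): OK
Dual feasibility (all lambda_i >= 0): OK
Complementary slackness (lambda_i * g_i(x) = 0 for all i): OK

Verdict: yes, KKT holds.

yes


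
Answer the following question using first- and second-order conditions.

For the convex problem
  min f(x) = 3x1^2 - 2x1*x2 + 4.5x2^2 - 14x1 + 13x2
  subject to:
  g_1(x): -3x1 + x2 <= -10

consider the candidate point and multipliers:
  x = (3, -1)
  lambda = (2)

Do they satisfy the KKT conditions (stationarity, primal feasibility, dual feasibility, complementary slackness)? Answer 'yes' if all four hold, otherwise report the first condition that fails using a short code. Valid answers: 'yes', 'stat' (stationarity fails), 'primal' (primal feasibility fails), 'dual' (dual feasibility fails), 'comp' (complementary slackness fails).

Gradient of f: grad f(x) = Q x + c = (6, -2)
Constraint values g_i(x) = a_i^T x - b_i:
  g_1((3, -1)) = 0
Stationarity residual: grad f(x) + sum_i lambda_i a_i = (0, 0)
  -> stationarity OK
Primal feasibility (all g_i <= 0): OK
Dual feasibility (all lambda_i >= 0): OK
Complementary slackness (lambda_i * g_i(x) = 0 for all i): OK

Verdict: yes, KKT holds.

yes


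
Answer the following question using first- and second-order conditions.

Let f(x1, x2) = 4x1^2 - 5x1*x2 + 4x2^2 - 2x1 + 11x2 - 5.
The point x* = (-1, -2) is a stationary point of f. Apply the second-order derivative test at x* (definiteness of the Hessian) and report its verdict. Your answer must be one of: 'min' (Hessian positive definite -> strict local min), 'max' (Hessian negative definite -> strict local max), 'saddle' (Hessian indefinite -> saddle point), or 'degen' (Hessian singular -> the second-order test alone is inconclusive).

Compute the Hessian H = grad^2 f:
  H = [[8, -5], [-5, 8]]
Verify stationarity: grad f(x*) = H x* + g = (0, 0).
Eigenvalues of H: 3, 13.
Both eigenvalues > 0, so H is positive definite -> x* is a strict local min.

min


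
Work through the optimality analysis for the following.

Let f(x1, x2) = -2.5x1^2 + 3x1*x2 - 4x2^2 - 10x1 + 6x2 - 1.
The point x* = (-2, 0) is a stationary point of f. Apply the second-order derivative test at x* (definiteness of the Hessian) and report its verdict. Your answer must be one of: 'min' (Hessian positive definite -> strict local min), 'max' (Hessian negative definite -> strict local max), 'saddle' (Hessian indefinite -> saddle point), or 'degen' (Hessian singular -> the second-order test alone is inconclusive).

Compute the Hessian H = grad^2 f:
  H = [[-5, 3], [3, -8]]
Verify stationarity: grad f(x*) = H x* + g = (0, 0).
Eigenvalues of H: -9.8541, -3.1459.
Both eigenvalues < 0, so H is negative definite -> x* is a strict local max.

max
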